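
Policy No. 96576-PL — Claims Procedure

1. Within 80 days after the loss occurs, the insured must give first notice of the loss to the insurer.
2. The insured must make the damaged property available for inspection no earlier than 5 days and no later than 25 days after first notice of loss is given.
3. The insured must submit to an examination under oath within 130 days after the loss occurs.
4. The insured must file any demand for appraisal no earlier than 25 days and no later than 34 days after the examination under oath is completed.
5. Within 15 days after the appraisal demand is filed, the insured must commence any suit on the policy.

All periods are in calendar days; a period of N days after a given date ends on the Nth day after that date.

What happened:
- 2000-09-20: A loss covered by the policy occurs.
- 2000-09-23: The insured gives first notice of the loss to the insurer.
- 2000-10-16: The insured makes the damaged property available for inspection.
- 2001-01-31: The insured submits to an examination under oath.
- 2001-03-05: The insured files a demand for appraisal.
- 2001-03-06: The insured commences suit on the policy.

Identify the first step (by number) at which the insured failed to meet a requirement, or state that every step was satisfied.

(1) due by 2000-09-20 + 80 days = 2000-12-09; completed 2000-09-23, before the deadline.
(2) the permitted window runs from 2000-09-23 + 5 = 2000-09-28 to 2000-09-23 + 25 = 2000-10-18; done 2000-10-16, which is between those dates.
(3) due by 2000-09-20 + 130 days = 2001-01-28; not done until 2001-01-31, 3 days after the deadline.

Step 3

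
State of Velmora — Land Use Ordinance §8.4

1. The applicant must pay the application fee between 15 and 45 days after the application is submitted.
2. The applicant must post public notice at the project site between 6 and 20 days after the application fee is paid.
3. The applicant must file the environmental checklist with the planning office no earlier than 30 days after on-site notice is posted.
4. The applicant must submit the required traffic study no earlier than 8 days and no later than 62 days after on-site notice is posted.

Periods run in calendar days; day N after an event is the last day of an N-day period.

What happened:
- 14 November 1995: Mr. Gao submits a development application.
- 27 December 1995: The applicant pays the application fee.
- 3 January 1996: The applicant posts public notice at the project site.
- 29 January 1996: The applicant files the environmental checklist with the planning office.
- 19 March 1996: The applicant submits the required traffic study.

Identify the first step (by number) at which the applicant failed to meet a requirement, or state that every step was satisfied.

Step 3

Step 1: the window is 15–45 days after 14 November 1995 (when the application is submitted), so 29 November 1995 through 29 December 1995; done 27 December 1995, which is between those dates.
Step 2: the window is 6–20 days after 27 December 1995 (when the application fee is paid), so 2 January 1996 through 16 January 1996; 3 January 1996 falls inside that range.
Step 3: the earliest permitted date is 30 days after 3 January 1996 (when on-site notice is posted), i.e. 2 February 1996; 29 January 1996 is 4 days before the earliest permitted date.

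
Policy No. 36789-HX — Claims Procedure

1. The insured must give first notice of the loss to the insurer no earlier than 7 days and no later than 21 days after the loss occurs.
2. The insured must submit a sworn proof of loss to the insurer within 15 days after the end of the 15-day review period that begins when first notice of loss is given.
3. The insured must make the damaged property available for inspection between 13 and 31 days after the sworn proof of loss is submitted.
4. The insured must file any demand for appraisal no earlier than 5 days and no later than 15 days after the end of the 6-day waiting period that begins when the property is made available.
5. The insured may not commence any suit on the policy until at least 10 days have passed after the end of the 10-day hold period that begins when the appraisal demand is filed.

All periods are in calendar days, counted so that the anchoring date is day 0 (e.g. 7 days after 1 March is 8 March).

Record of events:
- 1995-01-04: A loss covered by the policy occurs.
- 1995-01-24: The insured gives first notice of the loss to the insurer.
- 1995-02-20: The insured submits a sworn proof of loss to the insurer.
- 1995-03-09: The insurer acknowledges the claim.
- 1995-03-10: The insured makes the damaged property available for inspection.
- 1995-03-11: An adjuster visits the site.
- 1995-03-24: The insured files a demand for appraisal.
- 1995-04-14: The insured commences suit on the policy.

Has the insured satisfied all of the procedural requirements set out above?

(1) the permitted window runs from 1995-01-04 + 7 = 1995-01-11 to 1995-01-04 + 21 = 1995-01-25; done 1995-01-24 — within the window.
(2) due by 1995-02-08 + 15 days = 1995-02-23; completed 1995-02-20, before the deadline.
(3) the permitted window runs from 1995-02-20 + 13 = 1995-03-05 to 1995-02-20 + 31 = 1995-03-23; 1995-03-10 falls inside that range.
(4) the permitted window runs from 1995-03-16 + 5 = 1995-03-21 to 1995-03-16 + 15 = 1995-03-31; done 1995-03-24 — within the window.
(5) permitted from 1995-04-03 + 10 days = 1995-04-13 onward; done 1995-04-14 — permitted.

Yes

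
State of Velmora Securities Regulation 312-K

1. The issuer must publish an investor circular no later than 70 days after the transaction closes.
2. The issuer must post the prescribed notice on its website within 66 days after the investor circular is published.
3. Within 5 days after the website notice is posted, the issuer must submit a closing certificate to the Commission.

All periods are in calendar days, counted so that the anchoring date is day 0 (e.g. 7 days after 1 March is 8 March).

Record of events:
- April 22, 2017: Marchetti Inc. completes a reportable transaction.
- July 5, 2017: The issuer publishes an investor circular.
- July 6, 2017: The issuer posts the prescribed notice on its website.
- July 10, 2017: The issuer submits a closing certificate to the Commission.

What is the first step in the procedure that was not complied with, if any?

Step 1

Step 1: 70 days after April 22, 2017 (when the transaction closes) is July 1, 2017; July 5, 2017 misses that deadline by 4 days.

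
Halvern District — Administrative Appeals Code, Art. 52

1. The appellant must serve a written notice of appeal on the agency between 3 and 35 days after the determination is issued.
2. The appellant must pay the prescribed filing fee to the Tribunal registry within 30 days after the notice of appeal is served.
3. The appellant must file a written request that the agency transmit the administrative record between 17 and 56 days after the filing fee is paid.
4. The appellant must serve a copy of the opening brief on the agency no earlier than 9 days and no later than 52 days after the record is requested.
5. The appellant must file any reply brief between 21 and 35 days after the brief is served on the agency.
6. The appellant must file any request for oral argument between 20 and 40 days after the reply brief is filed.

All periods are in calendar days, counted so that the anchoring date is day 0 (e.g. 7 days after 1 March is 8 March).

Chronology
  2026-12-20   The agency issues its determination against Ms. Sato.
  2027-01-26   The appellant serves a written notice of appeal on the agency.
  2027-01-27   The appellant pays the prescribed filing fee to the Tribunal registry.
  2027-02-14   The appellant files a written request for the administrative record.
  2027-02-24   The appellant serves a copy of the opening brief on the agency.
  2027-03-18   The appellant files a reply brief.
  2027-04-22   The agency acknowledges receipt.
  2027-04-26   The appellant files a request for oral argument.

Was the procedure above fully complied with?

Step 1: the window is 3–35 days after 2026-12-20 (when the determination is issued), so 2026-12-23 through 2027-01-24; 2027-01-26 is 2 days past the end of the window.
Later steps need not be reached.

No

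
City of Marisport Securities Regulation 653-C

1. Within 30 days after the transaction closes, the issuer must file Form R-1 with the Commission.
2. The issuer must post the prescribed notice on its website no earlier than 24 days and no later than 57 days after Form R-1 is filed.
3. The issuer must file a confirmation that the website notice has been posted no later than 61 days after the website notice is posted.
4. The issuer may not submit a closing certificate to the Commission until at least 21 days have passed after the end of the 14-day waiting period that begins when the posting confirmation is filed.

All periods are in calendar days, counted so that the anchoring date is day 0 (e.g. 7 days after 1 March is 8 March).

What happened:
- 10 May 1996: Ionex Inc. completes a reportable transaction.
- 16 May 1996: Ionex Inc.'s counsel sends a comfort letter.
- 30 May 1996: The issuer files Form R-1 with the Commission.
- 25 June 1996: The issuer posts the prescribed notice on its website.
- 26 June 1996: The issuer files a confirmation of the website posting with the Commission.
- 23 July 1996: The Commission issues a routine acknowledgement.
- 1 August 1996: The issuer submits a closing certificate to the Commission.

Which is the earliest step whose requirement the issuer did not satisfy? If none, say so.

(1) due by 10 May 1996 + 30 days = 9 June 1996; completed 30 May 1996, before the deadline.
(2) the permitted window runs from 30 May 1996 + 24 = 23 June 1996 to 30 May 1996 + 57 = 26 July 1996; done 25 June 1996, which is between those dates.
(3) due by 25 June 1996 + 61 days = 25 August 1996; done 26 June 1996 — timely.
(4) permitted from 10 July 1996 + 21 days = 31 July 1996 onward; 1 August 1996 is on or after that date.

None — every step was satisfied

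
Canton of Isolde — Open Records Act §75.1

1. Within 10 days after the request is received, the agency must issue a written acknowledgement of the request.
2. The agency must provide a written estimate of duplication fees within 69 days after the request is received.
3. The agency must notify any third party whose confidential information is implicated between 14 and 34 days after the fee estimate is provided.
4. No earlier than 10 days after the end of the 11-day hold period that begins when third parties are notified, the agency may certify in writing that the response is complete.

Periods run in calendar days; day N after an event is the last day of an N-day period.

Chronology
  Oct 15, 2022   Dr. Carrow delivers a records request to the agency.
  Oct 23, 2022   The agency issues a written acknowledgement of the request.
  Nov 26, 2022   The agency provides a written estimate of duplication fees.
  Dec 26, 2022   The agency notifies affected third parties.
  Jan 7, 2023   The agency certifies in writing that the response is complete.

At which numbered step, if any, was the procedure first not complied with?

Step 1 — counting 10 days from Oct 15, 2022 (when the request is received) gives a deadline of Oct 25, 2022; completed Oct 23, 2022, before the deadline.
Step 2 — counting 69 days from Oct 15, 2022 (when the request is received) gives a deadline of Dec 23, 2022; Nov 26, 2022 is within that limit.
Step 3 — 14 and 34 days from Nov 26, 2022 (when the fee estimate is provided) are Dec 10, 2022 and Dec 30, 2022 respectively; done Dec 26, 2022, which is between those dates.
Step 4 — must wait 10 days from Jan 6, 2023 (end of the 11-day hold period, which began when third parties are notified on Dec 26, 2022), so not before Jan 16, 2023; done Jan 7, 2023 — 9 days too early.

Step 4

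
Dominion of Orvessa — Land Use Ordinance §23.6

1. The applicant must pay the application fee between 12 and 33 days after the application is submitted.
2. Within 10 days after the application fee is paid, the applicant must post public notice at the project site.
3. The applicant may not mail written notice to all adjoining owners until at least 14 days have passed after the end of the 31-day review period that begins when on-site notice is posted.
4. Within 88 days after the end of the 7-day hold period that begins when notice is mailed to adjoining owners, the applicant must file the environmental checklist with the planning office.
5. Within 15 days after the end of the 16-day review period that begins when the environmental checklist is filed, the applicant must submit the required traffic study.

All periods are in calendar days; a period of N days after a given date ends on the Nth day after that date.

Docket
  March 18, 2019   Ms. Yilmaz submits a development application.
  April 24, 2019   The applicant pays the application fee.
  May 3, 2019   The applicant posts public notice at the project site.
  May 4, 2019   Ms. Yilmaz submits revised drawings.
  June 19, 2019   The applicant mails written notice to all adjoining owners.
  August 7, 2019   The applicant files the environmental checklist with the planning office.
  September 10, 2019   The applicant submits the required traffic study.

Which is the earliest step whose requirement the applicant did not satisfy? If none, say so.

Step 1

(1) the permitted window runs from March 18, 2019 + 12 = March 30, 2019 to March 18, 2019 + 33 = April 20, 2019; done April 24, 2019 — 4 days after the window closed.
The procedure was therefore not followed at step 1.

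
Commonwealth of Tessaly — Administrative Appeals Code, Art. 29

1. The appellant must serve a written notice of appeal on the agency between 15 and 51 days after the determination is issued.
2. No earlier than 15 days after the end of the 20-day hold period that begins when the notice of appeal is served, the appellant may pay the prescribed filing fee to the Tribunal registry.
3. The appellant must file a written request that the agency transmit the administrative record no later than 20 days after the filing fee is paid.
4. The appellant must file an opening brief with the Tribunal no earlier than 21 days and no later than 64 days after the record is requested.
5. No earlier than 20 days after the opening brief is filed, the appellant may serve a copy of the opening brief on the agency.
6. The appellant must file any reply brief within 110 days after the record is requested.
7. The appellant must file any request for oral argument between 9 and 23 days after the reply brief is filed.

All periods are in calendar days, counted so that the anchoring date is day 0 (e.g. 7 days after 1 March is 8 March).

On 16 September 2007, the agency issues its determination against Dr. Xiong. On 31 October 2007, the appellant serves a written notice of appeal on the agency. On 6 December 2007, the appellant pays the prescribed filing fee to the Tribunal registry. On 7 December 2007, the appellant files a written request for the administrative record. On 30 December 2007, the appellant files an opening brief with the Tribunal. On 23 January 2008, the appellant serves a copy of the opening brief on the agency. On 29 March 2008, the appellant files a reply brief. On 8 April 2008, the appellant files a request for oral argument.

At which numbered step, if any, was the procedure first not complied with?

Step 1 — 15 and 51 days from 16 September 2007 (when the determination is issued) are 1 October 2007 and 6 November 2007 respectively; done 31 October 2007, which is between those dates.
Step 2 — must wait 15 days from 20 November 2007 (end of the 20-day hold period, which began when the notice of appeal is served on 31 October 2007), so not before 5 December 2007; done 6 December 2007 — permitted.
Step 3 — counting 20 days from 6 December 2007 (when the filing fee is paid) gives a deadline of 26 December 2007; completed 7 December 2007, before the deadline.
Step 4 — 21 and 64 days from 7 December 2007 (when the record is requested) are 28 December 2007 and 9 February 2008 respectively; done 30 December 2007, which is between those dates.
Step 5 — must wait 20 days from 30 December 2007 (when the opening brief is filed), so not before 19 January 2008; done 23 January 2008 — permitted.
Step 6 — counting 110 days from 7 December 2007 (when the record is requested) gives a deadline of 26 March 2008; 29 March 2008 misses that deadline by 3 days.

Step 6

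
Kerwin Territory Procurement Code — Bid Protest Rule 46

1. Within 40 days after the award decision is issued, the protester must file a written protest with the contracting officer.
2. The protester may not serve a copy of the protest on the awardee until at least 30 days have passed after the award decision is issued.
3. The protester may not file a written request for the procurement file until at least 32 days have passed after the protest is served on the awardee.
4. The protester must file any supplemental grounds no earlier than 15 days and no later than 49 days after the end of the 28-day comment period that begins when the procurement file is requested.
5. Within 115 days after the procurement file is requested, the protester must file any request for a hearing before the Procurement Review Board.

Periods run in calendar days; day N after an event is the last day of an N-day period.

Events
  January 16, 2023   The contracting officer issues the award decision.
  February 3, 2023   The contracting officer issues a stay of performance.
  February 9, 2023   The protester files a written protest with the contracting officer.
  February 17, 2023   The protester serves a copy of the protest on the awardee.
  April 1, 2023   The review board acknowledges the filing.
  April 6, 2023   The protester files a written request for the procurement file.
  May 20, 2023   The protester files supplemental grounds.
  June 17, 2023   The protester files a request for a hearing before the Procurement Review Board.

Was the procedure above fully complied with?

(1) due by January 16, 2023 + 40 days = February 25, 2023; February 9, 2023 is within that limit.
(2) permitted from January 16, 2023 + 30 days = February 15, 2023 onward; February 17, 2023 is on or after that date.
(3) permitted from February 17, 2023 + 32 days = March 21, 2023 onward; April 6, 2023 is on or after that date.
(4) the permitted window runs from May 4, 2023 + 15 = May 19, 2023 to May 4, 2023 + 49 = June 22, 2023; May 20, 2023 falls inside that range.
(5) due by April 6, 2023 + 115 days = July 30, 2023; June 17, 2023 is within that limit.

Yes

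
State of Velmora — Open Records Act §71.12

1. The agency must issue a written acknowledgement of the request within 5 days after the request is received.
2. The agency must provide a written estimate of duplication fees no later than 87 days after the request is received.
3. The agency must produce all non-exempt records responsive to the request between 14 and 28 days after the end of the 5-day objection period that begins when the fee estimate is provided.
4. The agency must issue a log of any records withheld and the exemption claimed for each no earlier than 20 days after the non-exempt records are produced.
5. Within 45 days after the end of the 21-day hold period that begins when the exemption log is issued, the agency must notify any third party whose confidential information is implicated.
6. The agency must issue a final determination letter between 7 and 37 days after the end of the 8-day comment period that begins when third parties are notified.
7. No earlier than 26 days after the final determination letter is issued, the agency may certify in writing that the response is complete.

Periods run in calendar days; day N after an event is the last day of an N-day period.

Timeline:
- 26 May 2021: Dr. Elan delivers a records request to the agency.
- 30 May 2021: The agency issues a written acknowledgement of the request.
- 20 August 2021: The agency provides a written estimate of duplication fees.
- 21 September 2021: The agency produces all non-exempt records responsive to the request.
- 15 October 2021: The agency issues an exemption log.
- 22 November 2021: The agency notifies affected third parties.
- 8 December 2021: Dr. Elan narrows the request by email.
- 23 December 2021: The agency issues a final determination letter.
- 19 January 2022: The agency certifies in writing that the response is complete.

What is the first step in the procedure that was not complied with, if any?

None — every step was satisfied

Step 1: 5 days after 26 May 2021 (when the request is received) is 31 May 2021; 30 May 2021 is within that limit.
Step 2: 87 days after 26 May 2021 (when the request is received) is 21 August 2021; completed 20 August 2021, before the deadline.
Step 3: the window is 14–28 days after 25 August 2021 (end of the 5-day objection period, which began when the fee estimate is provided on 20 August 2021), so 8 September 2021 through 22 September 2021; done 21 September 2021, which is between those dates.
Step 4: the earliest permitted date is 20 days after 21 September 2021 (when the non-exempt records are produced), i.e. 11 October 2021; done 15 October 2021 — permitted.
Step 5: 45 days after 5 November 2021 (end of the 21-day hold period, which began when the exemption log is issued on 15 October 2021) is 20 December 2021; 22 November 2021 is within that limit.
Step 6: the window is 7–37 days after 30 November 2021 (end of the 8-day comment period, which began when third parties are notified on 22 November 2021), so 7 December 2021 through 6 January 2022; done 23 December 2021, which is between those dates.
Step 7: the earliest permitted date is 26 days after 23 December 2021 (when the final determination letter is issued), i.e. 18 January 2022; 19 January 2022 is on or after that date.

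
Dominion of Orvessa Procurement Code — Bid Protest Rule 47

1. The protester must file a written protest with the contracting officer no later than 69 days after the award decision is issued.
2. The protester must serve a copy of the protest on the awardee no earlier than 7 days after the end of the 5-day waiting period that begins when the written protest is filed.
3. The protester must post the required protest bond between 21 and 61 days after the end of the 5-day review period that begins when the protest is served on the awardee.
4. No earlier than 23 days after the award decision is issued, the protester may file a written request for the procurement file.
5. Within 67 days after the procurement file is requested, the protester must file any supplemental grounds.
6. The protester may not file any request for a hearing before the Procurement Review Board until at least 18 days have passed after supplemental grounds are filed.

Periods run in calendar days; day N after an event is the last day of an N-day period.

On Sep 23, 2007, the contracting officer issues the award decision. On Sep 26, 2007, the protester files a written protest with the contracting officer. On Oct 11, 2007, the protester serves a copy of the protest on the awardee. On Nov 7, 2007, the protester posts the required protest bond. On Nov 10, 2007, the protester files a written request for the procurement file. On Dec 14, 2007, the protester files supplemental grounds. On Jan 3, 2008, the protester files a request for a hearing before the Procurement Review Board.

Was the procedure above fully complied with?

Step 1 — counting 69 days from Sep 23, 2007 (when the award decision is issued) gives a deadline of Dec 1, 2007; Sep 26, 2007 is within that limit.
Step 2 — must wait 7 days from Oct 1, 2007 (end of the 5-day waiting period, which began when the written protest is filed on Sep 26, 2007), so not before Oct 8, 2007; done Oct 11, 2007, after the minimum wait.
Step 3 — 21 and 61 days from Oct 16, 2007 (end of the 5-day review period, which began when the protest is served on the awardee on Oct 11, 2007) are Nov 6, 2007 and Dec 16, 2007 respectively; done Nov 7, 2007 — within the window.
Step 4 — must wait 23 days from Sep 23, 2007 (when the award decision is issued), so not before Oct 16, 2007; Nov 10, 2007 is on or after that date.
Step 5 — counting 67 days from Nov 10, 2007 (when the procurement file is requested) gives a deadline of Jan 16, 2008; Dec 14, 2007 is within that limit.
Step 6 — must wait 18 days from Dec 14, 2007 (when supplemental grounds are filed), so not before Jan 1, 2008; Jan 3, 2008 is on or after that date.

Yes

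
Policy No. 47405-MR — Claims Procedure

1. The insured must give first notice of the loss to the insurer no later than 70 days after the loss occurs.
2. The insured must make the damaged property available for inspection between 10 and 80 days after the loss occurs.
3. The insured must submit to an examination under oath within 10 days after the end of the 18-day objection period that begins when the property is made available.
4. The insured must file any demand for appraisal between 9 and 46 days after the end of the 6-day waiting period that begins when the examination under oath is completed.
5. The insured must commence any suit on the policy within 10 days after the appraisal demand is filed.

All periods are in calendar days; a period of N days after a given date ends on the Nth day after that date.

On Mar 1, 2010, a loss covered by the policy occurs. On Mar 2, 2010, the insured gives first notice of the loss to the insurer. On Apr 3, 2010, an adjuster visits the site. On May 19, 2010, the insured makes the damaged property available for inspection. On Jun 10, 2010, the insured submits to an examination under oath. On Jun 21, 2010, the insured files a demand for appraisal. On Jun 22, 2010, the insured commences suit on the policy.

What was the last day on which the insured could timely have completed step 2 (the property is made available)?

May 20, 2010

Step 2 runs from Mar 1, 2010, when the loss occurs. The window is 10–80 days after Mar 1, 2010; it closes on May 20, 2010.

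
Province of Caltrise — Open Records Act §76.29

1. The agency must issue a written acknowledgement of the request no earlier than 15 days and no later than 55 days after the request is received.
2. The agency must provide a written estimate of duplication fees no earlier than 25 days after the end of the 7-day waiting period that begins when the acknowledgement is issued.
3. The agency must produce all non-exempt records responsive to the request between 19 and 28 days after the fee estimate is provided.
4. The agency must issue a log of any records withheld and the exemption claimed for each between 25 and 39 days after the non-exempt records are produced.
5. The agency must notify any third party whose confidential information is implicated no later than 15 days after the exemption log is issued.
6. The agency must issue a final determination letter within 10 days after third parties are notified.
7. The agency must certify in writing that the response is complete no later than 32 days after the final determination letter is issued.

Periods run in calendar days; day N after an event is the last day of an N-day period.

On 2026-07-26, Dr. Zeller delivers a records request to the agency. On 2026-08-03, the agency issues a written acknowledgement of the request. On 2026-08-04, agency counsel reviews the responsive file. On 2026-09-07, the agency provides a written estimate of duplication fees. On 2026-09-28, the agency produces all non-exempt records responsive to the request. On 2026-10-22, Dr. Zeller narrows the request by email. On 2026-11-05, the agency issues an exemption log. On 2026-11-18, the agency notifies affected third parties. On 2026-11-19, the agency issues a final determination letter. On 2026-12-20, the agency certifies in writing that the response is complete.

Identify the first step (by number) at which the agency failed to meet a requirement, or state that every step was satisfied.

Step 1

(1) the permitted window runs from 2026-07-26 + 15 = 2026-08-10 to 2026-07-26 + 55 = 2026-09-19; 2026-08-03 is 7 days too early.
Later steps need not be reached.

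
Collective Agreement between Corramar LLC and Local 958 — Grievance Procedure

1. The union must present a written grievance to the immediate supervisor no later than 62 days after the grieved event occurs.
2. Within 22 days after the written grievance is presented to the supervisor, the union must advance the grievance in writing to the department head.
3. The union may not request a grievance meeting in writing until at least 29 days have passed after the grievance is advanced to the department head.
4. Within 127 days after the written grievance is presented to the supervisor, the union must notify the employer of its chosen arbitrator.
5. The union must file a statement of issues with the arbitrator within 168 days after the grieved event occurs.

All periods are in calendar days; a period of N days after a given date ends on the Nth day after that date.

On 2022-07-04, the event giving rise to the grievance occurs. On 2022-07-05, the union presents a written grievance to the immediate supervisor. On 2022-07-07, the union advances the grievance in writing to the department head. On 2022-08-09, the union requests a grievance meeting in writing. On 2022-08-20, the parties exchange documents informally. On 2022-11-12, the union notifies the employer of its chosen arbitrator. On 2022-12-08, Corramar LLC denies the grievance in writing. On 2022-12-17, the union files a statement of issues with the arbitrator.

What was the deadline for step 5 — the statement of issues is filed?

2022-12-19

Step 5 runs from 2022-07-04, when the grieved event occurs. 168 days after 2022-07-04 is 2022-12-19.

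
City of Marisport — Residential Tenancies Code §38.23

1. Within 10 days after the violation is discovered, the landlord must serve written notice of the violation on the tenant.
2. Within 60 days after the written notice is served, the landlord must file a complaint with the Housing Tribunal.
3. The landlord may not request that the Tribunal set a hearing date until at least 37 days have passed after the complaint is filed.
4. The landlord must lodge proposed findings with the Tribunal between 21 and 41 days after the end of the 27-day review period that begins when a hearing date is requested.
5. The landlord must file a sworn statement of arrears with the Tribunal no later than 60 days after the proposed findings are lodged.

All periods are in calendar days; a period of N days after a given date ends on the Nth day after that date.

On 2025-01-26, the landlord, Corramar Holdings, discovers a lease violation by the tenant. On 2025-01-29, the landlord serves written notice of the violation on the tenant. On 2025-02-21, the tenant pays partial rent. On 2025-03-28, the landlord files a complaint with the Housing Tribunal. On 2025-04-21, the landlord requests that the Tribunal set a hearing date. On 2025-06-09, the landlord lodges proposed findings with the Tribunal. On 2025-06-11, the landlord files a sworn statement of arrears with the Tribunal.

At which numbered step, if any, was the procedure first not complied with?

Step 3

Step 1 — counting 10 days from 2025-01-26 (when the violation is discovered) gives a deadline of 2025-02-05; completed 2025-01-29, before the deadline.
Step 2 — counting 60 days from 2025-01-29 (when the written notice is served) gives a deadline of 2025-03-30; completed 2025-03-28, before the deadline.
Step 3 — must wait 37 days from 2025-03-28 (when the complaint is filed), so not before 2025-05-04; done 2025-04-21 — 13 days too early.
The analysis stops there.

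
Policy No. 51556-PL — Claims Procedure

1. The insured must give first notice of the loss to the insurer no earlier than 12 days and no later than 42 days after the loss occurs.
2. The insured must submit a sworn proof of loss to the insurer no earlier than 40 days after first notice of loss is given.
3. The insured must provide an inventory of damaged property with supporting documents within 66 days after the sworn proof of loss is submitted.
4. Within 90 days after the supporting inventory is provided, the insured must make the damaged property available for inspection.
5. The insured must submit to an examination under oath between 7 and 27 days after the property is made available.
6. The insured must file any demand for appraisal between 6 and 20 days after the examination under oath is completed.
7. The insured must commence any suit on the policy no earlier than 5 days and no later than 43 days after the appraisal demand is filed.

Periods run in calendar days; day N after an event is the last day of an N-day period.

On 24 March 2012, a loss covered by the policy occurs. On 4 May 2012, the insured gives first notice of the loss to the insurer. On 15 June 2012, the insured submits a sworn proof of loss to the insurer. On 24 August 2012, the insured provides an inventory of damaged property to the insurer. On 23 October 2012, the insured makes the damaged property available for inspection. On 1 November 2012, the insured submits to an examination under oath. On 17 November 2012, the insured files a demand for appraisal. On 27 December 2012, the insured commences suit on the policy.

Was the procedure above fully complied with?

No

(1) the permitted window runs from 24 March 2012 + 12 = 5 April 2012 to 24 March 2012 + 42 = 5 May 2012; 4 May 2012 falls inside that range.
(2) permitted from 4 May 2012 + 40 days = 13 June 2012 onward; 15 June 2012 is on or after that date.
(3) due by 15 June 2012 + 66 days = 20 August 2012; not done until 24 August 2012, 4 days after the deadline.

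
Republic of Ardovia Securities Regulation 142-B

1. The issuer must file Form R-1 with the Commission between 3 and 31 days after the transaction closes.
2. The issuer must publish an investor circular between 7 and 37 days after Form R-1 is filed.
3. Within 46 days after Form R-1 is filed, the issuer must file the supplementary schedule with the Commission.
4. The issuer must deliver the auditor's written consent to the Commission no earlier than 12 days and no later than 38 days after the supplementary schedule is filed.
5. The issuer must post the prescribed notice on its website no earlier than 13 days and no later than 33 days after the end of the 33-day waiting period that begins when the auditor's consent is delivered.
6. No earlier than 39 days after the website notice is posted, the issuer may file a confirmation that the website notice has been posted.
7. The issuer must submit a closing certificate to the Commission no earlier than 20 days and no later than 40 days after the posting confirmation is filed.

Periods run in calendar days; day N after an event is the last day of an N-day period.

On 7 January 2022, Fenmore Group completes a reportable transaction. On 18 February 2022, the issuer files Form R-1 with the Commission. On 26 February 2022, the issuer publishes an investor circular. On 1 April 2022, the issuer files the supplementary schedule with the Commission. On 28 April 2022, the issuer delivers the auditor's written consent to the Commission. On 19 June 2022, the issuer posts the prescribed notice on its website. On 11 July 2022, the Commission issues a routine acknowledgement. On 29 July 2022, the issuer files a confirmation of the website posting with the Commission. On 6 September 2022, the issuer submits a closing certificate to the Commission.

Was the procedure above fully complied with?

(1) the permitted window runs from 7 January 2022 + 3 = 10 January 2022 to 7 January 2022 + 31 = 7 February 2022; done 18 February 2022 — 11 days after the window closed.
No need to go further; step 1 was not satisfied.

No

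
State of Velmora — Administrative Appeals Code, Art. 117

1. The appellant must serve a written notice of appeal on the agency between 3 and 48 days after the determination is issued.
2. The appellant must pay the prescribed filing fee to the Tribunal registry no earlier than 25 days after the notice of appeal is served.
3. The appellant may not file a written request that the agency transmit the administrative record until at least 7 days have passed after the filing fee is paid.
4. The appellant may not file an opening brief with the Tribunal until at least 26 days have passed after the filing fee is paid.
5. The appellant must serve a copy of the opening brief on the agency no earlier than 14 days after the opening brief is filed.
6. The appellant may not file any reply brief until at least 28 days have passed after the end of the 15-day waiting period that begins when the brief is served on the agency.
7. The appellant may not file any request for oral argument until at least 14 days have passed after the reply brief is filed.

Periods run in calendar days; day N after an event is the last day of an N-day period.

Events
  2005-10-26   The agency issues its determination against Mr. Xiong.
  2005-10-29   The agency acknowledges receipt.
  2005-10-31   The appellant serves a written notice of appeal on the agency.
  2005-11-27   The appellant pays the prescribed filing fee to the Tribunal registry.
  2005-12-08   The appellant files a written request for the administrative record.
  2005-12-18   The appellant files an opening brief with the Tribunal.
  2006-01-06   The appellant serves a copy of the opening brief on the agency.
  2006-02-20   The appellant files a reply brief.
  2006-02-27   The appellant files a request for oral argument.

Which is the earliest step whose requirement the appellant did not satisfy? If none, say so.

Step 4

(1) the permitted window runs from 2005-10-26 + 3 = 2005-10-29 to 2005-10-26 + 48 = 2005-12-13; done 2005-10-31, which is between those dates.
(2) permitted from 2005-10-31 + 25 days = 2005-11-25 onward; done 2005-11-27, after the minimum wait.
(3) permitted from 2005-11-27 + 7 days = 2005-12-04 onward; 2005-12-08 is on or after that date.
(4) permitted from 2005-11-27 + 26 days = 2005-12-23 onward; done 2005-12-18 — 5 days too early.
Later steps need not be reached.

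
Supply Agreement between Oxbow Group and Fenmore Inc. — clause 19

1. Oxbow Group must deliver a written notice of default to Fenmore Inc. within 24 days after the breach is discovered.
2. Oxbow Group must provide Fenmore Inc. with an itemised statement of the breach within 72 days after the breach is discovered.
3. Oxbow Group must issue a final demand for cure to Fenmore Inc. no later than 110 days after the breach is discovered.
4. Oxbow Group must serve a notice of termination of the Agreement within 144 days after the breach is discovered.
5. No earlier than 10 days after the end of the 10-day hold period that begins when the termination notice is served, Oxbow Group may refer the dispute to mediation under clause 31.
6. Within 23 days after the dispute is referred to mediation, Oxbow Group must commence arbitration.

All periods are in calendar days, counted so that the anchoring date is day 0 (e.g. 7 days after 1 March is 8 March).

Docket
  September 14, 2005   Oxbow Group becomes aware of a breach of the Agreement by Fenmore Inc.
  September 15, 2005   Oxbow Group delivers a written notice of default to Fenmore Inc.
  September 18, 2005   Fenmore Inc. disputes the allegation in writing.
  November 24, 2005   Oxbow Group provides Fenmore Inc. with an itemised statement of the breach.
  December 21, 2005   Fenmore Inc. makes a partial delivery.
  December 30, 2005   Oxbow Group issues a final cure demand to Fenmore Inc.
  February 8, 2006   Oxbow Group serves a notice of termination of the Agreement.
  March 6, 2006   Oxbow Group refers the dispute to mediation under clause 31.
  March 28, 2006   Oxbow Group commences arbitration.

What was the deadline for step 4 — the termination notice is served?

Step 4 runs from September 14, 2005, when the breach is discovered. 144 days after September 14, 2005 is February 5, 2006.

February 5, 2006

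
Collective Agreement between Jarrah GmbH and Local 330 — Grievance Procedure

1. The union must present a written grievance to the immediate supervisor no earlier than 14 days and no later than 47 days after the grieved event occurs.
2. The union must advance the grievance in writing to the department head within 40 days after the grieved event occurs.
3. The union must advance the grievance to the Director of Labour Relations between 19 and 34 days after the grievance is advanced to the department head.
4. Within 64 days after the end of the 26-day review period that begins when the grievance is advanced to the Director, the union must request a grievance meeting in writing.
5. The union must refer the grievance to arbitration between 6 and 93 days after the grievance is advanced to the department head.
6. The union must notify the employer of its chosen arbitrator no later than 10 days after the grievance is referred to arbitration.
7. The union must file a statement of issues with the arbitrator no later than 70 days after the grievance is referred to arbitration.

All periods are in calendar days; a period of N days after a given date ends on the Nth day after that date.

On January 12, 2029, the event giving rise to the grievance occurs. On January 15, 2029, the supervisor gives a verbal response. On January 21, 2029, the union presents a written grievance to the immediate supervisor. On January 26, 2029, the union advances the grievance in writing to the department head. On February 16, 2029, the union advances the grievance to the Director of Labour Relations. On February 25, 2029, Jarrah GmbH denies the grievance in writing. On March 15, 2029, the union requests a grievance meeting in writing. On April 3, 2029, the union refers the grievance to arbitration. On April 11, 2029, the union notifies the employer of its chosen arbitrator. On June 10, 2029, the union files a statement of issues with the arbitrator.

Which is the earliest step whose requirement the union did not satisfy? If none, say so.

Step 1

(1) the permitted window runs from January 12, 2029 + 14 = January 26, 2029 to January 12, 2029 + 47 = February 28, 2029; done January 21, 2029 — 5 days before the window opened.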